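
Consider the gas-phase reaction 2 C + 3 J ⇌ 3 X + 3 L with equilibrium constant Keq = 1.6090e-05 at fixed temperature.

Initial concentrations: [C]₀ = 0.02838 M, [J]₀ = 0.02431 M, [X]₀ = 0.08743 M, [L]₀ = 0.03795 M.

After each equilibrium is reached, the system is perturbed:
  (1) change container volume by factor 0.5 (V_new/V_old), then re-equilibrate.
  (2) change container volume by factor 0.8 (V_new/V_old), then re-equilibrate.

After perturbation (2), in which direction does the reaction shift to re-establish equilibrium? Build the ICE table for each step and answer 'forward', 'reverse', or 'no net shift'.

Q₀ = 3.157 vs Keq = 1.6090e-05 ⇒ Q>K, reverse
Step 1:
                    C           J           X           L
  Initial     0.02838     0.02431     0.08743     0.03795
  Change      0.02276     0.03414    -0.03414    -0.03414
  Equil       0.05114     0.05845     0.05329    0.003814
  solve Keq expr → x = -0.01138; check Q = 1.6090e-05
Then change container volume by factor 0.5 (V_new/V_old).
Step 2:
                    C           J           X           L
  Initial      0.1023      0.1169      0.1066    0.007629
  Change   9.2279e-04    0.001384   -0.001384   -0.001384
  Equil        0.1032      0.1183      0.1052    0.006244
  solve Keq expr → x = -4.6140e-04; check Q = 1.6090e-05
Then change container volume by factor 0.8 (V_new/V_old).
Step 3:
                    C           J           X           L
  Initial       0.129      0.1478      0.1315    0.007806
  Change   3.3020e-04  4.9531e-04 -4.9531e-04 -4.9531e-04
  Equil        0.1293      0.1483       0.131     0.00731
  solve Keq expr → x = -1.6510e-04; check Q = 1.6090e-05

Direction: reverse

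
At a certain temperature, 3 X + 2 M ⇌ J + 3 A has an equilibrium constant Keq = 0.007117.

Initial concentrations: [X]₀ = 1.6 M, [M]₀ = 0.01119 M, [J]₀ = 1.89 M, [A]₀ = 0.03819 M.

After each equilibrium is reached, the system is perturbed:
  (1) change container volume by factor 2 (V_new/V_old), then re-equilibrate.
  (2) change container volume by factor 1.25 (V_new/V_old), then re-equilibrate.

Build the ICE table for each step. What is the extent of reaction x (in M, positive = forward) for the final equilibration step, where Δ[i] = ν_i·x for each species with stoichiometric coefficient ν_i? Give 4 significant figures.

x = -1.2735e-04 M

Q₀ = 0.2053 vs Keq = 0.007117 ⇒ Q>K, reverse
Step 1:
                   X          M          J          A
  I              1.6    0.01119       1.89    0.03819
  C          0.01779    0.01186  -0.005928   -0.01779
  E            1.618    0.02305      1.884     0.0204
  solve Keq expr → x = -0.005928; check Q = 0.007117
Then change container volume by factor 2 (V_new/V_old).
Step 2:
                   X          M          J          A
  I           0.8089    0.01152      0.942     0.0102
  C         0.001595   0.001064 -5.3177e-04  -0.001595
  E           0.8105    0.01259     0.9415   0.008607
  solve Keq expr → x = -5.3177e-04; check Q = 0.007117
Then change container volume by factor 1.25 (V_new/V_old).
Step 3:
                   X          M          J          A
  I           0.6484    0.01007     0.7532   0.006886
  C       3.8204e-04 2.5470e-04 -1.2735e-04 -3.8204e-04
  E           0.6488    0.01032     0.7531   0.006504
  solve Keq expr → x = -1.2735e-04; check Q = 0.007117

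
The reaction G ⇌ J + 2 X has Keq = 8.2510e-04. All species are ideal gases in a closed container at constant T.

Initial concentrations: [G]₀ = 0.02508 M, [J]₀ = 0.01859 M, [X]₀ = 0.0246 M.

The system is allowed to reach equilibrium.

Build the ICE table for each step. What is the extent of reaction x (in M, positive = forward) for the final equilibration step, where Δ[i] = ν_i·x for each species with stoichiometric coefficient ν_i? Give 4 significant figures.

Q₀ = 4.4856e-04 vs Keq = 8.2510e-04 ⇒ Q<K, forward
Step 1:
                  G         J         X
  Initial   0.02508   0.01859    0.0246
  Change  -0.002536  0.002536  0.005073
  Equil     0.02254   0.02113   0.02967
  solve Keq expr → x = 0.002536; check Q = 8.2510e-04

x = 0.002536 M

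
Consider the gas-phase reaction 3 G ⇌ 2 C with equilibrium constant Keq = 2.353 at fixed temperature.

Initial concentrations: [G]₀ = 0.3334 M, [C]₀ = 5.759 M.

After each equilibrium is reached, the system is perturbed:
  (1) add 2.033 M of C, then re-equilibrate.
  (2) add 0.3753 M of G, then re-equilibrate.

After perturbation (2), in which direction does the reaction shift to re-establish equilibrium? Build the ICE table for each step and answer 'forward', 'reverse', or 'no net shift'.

Direction: forward

Q₀ = 894.9 vs Keq = 2.353 ⇒ Q>K, reverse
Step 1:
                  G         C
  Initial    0.3334     5.759
  Change      1.745    -1.163
  Equil       2.078     4.596
  solve Keq expr → x = -0.5816; check Q = 2.353
Then add 2.033 M of C.
Step 2:
                  G         C
  Initial     2.078     6.629
  Change     0.4874   -0.3249
  Equil       2.566     6.304
  solve Keq expr → x = -0.1625; check Q = 2.353
Then add 0.3753 M of G.
Step 3:
                  G         C
  Initial     2.941     6.304
  Change    -0.3181    0.2121
  Equil       2.623     6.516
  solve Keq expr → x = 0.106; check Q = 2.353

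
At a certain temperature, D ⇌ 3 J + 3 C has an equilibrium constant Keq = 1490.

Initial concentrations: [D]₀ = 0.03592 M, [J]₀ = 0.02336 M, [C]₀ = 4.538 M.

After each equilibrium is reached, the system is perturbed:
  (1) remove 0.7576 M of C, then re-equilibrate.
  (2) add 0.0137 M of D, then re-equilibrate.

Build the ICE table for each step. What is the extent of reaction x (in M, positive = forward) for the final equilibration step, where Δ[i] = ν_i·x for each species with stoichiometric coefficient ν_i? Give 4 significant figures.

x = 0.01358 M

Q₀ = 0.03316 vs Keq = 1490 ⇒ Q<K, forward
Step 1:
                    D           J           C
  I           0.03592     0.02336       4.538
  C          -0.03577      0.1073      0.1073
  E        1.5010e-04      0.1307       4.645
  solve Keq expr → x = 0.03577; check Q = 1490
Then remove 0.7576 M of C.
Step 2:
                    D           J           C
  I        1.5010e-04      0.1307       3.888
  C       -6.1726e-05  1.8518e-04  1.8518e-04
  E        8.8375e-05      0.1309       3.888
  solve Keq expr → x = 6.1726e-05; check Q = 1490
Then add 0.0137 M of D.
Step 3:
                    D           J           C
  I           0.01379      0.1309       3.888
  C          -0.01358     0.04075     0.04075
  E        2.0564e-04      0.1716       3.929
  solve Keq expr → x = 0.01358; check Q = 1490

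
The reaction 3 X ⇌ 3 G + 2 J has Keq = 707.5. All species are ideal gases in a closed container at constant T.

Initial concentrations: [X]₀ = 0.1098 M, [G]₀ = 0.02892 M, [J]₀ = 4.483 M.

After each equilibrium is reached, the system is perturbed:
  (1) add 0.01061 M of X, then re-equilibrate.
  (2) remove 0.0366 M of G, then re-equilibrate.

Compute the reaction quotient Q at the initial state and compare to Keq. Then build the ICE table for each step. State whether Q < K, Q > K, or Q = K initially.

Q₀ = 0.3672 vs Keq = 707.5 ⇒ Q<K, forward
Step 1:
                   X          G          J
  Initial     0.1098    0.02892      4.483
  Change    -0.07718    0.07718    0.05145
  Equil      0.03262     0.1061      4.534
  solve Keq expr → x = 0.02573; check Q = 707.5
Then add 0.01061 M of X.
Step 2:
                   X          G          J
  Initial    0.04323     0.1061      4.534
  Change   -0.008094   0.008094   0.005396
  Equil      0.03514     0.1142       4.54
  solve Keq expr → x = 0.002698; check Q = 707.5
Then remove 0.0366 M of G.
Step 3:
                   X          G          J
  Initial    0.03514    0.07759       4.54
  Change   -0.008595   0.008595    0.00573
  Equil      0.02654    0.08619      4.546
  solve Keq expr → x = 0.002865; check Q = 707.5

Q₀ = 0.3672; Q < K (proceeds forward)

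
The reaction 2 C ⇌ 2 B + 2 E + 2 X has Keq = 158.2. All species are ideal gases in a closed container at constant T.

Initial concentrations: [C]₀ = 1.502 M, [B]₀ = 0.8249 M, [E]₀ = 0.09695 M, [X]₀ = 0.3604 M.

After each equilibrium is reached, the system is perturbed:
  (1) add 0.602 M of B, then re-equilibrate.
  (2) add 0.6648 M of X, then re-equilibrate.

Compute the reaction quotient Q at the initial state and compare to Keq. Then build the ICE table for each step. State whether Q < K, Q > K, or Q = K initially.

Q₀ = 3.6824e-04 vs Keq = 158.2 ⇒ Q<K, forward
Step 1:
                    C           B           E           X
  I             1.502      0.8249     0.09695      0.3604
  C            -1.185       1.185       1.185       1.185
  E            0.3167        2.01       1.282       1.546
  solve Keq expr → x = 0.5926; check Q = 158.2
Then add 0.602 M of B.
Step 2:
                    C           B           E           X
  I            0.3167       2.612       1.282       1.546
  C           0.05511    -0.05511    -0.05511    -0.05511
  E            0.3718       2.557       1.227       1.491
  solve Keq expr → x = -0.02755; check Q = 158.2
Then add 0.6648 M of X.
Step 3:
                    C           B           E           X
  I            0.3718       2.557       1.227       2.155
  C           0.08934    -0.08934    -0.08934    -0.08934
  E            0.4612       2.468       1.138       2.066
  solve Keq expr → x = -0.04467; check Q = 158.2

Q₀ = 3.6824e-04; Q < K (proceeds forward)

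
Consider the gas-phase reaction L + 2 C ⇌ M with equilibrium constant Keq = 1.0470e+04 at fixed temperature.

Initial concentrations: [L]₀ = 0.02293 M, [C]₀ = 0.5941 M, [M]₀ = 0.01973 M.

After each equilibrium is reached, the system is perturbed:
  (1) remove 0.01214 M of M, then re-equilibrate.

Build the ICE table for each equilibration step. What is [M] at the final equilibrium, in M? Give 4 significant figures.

[M]_eq = 0.03051 M

Q₀ = 2.438 vs Keq = 1.0470e+04 ⇒ Q<K, forward
Step 1:
                   L          C          M
  init       0.02293     0.5941    0.01973
  Δ         -0.02292   -0.04583    0.02292
  eq      1.3550e-05     0.5483    0.04265
  solve Keq expr → x = 0.02292; check Q = 1.0470e+04
Then remove 0.01214 M of M.
Step 2:
                   L          C          M
  init    1.3550e-05     0.5483    0.03051
  Δ       -3.8558e-06 -7.7117e-06 3.8558e-06
  eq      9.6946e-06     0.5483    0.03051
  solve Keq expr → x = 3.8558e-06; check Q = 1.0470e+04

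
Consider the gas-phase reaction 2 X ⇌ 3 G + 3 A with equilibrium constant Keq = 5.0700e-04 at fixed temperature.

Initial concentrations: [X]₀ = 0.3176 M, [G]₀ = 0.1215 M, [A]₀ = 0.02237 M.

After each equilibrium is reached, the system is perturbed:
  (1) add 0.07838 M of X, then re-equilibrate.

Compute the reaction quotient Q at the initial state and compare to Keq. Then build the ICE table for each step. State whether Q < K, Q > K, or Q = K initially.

Q₀ = 1.9905e-07; Q < K (proceeds forward)

Q₀ = 1.9905e-07 vs Keq = 5.0700e-04 ⇒ Q<K, forward
Step 1:
                   X          G          A
  I           0.3176     0.1215    0.02237
  C         -0.07415     0.1112     0.1112
  E           0.2435     0.2327     0.1336
  solve Keq expr → x = 0.03707; check Q = 5.0700e-04
Then add 0.07838 M of X.
Step 2:
                   X          G          A
  I           0.3218     0.2327     0.1336
  C         -0.00979    0.01468    0.01468
  E            0.312     0.2474     0.1483
  solve Keq expr → x = 0.004895; check Q = 5.0700e-04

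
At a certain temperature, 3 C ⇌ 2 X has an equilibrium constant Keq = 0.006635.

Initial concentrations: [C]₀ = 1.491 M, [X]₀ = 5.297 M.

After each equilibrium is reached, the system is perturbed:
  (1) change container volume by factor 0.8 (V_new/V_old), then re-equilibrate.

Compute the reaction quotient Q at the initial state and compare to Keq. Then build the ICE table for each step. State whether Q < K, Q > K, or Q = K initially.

Q₀ = 8.465; Q > K (proceeds reverse)

Q₀ = 8.465 vs Keq = 0.006635 ⇒ Q>K, reverse
Step 1:
                   C          X
  I            1.491      5.297
  C            5.626     -3.751
  E            7.117      1.546
  solve Keq expr → x = -1.875; check Q = 0.006635
Then change container volume by factor 0.8 (V_new/V_old).
Step 2:
                   C          X
  I            8.896      1.933
  C          -0.2218     0.1479
  E            8.674      2.081
  solve Keq expr → x = 0.07393; check Q = 0.006635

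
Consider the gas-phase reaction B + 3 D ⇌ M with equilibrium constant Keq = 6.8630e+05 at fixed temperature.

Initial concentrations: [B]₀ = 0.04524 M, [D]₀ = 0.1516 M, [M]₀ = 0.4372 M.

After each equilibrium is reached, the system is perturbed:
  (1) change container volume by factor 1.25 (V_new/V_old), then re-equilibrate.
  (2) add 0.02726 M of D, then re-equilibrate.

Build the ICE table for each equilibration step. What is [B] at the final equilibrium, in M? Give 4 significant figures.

Q₀ = 2774 vs Keq = 6.8630e+05 ⇒ Q<K, forward
Step 1:
                   B          D          M
  I          0.04524     0.1516     0.4372
  C         -0.03633     -0.109    0.03633
  E         0.008913    0.04262     0.4735
  solve Keq expr → x = 0.03633; check Q = 6.8630e+05
Then change container volume by factor 1.25 (V_new/V_old).
Step 2:
                   B          D          M
  I          0.00713     0.0341     0.3788
  C         0.001796   0.005387  -0.001796
  E         0.008926    0.03948      0.377
  solve Keq expr → x = -0.001796; check Q = 6.8630e+05
Then add 0.02726 M of D.
Step 3:
                   B          D          M
  I         0.008926    0.06674      0.377
  C        -0.004946   -0.01484   0.004946
  E          0.00398     0.0519      0.382
  solve Keq expr → x = 0.004946; check Q = 6.8630e+05

[B]_eq = 0.00398 M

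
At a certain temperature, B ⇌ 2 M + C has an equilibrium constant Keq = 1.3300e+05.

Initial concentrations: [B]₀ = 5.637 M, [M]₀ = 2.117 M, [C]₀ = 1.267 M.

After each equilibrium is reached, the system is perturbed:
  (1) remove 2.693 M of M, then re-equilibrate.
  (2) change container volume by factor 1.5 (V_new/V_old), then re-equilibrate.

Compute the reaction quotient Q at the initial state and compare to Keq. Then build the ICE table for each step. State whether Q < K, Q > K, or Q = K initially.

Q₀ = 1.007; Q < K (proceeds forward)

Q₀ = 1.007 vs Keq = 1.3300e+05 ⇒ Q<K, forward
Step 1:
                   B          M          C
  init         5.637      2.117      1.267
  Δ           -5.628      11.26      5.628
  eq         0.00927      13.37      6.895
  solve Keq expr → x = 5.628; check Q = 1.3300e+05
Then remove 2.693 M of M.
Step 2:
                   B          M          C
  init       0.00927      10.68      6.895
  Δ        -0.003347   0.006695   0.003347
  eq        0.005923      10.69      6.898
  solve Keq expr → x = 0.003347; check Q = 1.3300e+05
Then change container volume by factor 1.5 (V_new/V_old).
Step 3:
                   B          M          C
  init      0.003948      7.124      4.599
  Δ        -0.002191   0.004381   0.002191
  eq        0.001758      7.128      4.601
  solve Keq expr → x = 0.002191; check Q = 1.3300e+05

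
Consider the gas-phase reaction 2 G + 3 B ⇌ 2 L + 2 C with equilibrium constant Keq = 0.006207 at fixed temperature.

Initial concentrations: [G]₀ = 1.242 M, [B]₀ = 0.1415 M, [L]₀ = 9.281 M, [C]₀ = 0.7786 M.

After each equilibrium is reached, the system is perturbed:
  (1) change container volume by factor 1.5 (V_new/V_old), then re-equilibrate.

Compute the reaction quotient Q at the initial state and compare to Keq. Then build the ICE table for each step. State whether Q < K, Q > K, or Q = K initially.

Q₀ = 1.1948e+04 vs Keq = 0.006207 ⇒ Q>K, reverse
Step 1:
                    G           B           L           C
  init          1.242      0.1415       9.281      0.7786
  Δ            0.7522       1.128     -0.7522     -0.7522
  eq            1.994        1.27       8.529     0.02636
  solve Keq expr → x = -0.3761; check Q = 0.006207
Then change container volume by factor 1.5 (V_new/V_old).
Step 2:
                    G           B           L           C
  init          1.329      0.8466       5.686     0.01757
  Δ          0.003067      0.0046   -0.003067   -0.003067
  eq            1.333      0.8512       5.683     0.01451
  solve Keq expr → x = -0.001533; check Q = 0.006207

Q₀ = 1.1948e+04; Q > K (proceeds reverse)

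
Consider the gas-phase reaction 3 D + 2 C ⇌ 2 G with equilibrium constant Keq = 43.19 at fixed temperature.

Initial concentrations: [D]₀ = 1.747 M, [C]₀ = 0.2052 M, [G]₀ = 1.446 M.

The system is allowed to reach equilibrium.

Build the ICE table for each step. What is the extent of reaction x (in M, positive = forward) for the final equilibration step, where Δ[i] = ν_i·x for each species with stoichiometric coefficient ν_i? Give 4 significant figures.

x = 0.04541 M

Q₀ = 9.313 vs Keq = 43.19 ⇒ Q<K, forward
Step 1:
                   D          C          G
  init         1.747     0.2052      1.446
  Δ          -0.1362   -0.09081    0.09081
  eq           1.611     0.1144      1.537
  solve Keq expr → x = 0.04541; check Q = 43.19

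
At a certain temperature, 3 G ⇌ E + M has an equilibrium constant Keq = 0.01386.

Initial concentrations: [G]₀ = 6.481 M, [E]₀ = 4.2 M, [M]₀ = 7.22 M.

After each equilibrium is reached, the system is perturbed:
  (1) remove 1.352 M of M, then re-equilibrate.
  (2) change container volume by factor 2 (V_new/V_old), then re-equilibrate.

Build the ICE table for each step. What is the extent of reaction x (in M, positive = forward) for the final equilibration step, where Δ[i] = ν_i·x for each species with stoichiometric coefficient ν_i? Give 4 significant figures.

Q₀ = 0.1114 vs Keq = 0.01386 ⇒ Q>K, reverse
Step 1:
                    G           E           M
  Initial       6.481         4.2        7.22
  Change        4.122      -1.374      -1.374
  Equil          10.6       2.826       5.846
  solve Keq expr → x = -1.374; check Q = 0.01386
Then remove 1.352 M of M.
Step 2:
                    G           E           M
  Initial        10.6       2.826       4.494
  Change      -0.5508      0.1836      0.1836
  Equil         10.05        3.01       4.678
  solve Keq expr → x = 0.1836; check Q = 0.01386
Then change container volume by factor 2 (V_new/V_old).
Step 3:
                    G           E           M
  Initial       5.026       1.505       2.339
  Change       0.7301     -0.2434     -0.2434
  Equil         5.756       1.261       2.095
  solve Keq expr → x = -0.2434; check Q = 0.01386

x = -0.2434 M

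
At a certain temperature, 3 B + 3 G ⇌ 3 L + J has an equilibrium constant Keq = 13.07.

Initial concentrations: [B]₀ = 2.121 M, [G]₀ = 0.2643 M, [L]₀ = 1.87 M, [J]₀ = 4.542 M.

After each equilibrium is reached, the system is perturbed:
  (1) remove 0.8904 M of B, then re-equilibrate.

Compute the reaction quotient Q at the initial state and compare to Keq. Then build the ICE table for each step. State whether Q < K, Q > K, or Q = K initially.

Q₀ = 168.6 vs Keq = 13.07 ⇒ Q>K, reverse
Step 1:
                  B         G         L         J
  Initial     2.121    0.2643      1.87     4.542
  Change     0.2256    0.2256   -0.2256  -0.07521
  Equil       2.347    0.4899     1.644     4.467
  solve Keq expr → x = -0.07521; check Q = 13.07
Then remove 0.8904 M of B.
Step 2:
                  B         G         L         J
  Initial     1.456    0.4899     1.644     4.467
  Change     0.1544    0.1544   -0.1544  -0.05146
  Equil       1.611    0.6443      1.49     4.415
  solve Keq expr → x = -0.05146; check Q = 13.07

Q₀ = 168.6; Q > K (proceeds reverse)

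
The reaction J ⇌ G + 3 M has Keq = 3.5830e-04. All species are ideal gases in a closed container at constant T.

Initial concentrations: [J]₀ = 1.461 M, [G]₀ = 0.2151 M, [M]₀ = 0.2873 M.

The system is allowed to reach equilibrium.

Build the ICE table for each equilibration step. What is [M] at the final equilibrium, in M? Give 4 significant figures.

Q₀ = 0.003491 vs Keq = 3.5830e-04 ⇒ Q>K, reverse
Step 1:
                  J         G         M
  I           1.461    0.2151    0.2873
  C         0.04662  -0.04662   -0.1398
  E           1.508    0.1685    0.1475
  solve Keq expr → x = -0.04662; check Q = 3.5830e-04

[M]_eq = 0.1475 M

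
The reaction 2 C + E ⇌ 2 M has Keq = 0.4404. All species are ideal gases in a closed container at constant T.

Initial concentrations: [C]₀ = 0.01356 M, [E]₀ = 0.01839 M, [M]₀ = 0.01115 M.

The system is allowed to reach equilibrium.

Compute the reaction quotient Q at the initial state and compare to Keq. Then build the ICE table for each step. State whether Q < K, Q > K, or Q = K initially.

Q₀ = 36.77 vs Keq = 0.4404 ⇒ Q>K, reverse
Step 1:
                    C           E           M
  init        0.01356     0.01839     0.01115
  Δ          0.008898    0.004449   -0.008898
  eq          0.02246     0.02284    0.002252
  solve Keq expr → x = -0.004449; check Q = 0.4404

Q₀ = 36.77; Q > K (proceeds reverse)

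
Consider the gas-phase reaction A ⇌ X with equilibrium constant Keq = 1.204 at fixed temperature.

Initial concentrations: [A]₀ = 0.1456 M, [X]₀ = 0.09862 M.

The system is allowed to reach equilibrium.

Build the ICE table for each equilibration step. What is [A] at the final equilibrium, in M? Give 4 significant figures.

Q₀ = 0.6773 vs Keq = 1.204 ⇒ Q<K, forward
Step 1:
                   A          X
  Initial     0.1456    0.09862
  Change    -0.03479    0.03479
  Equil       0.1108     0.1334
  solve Keq expr → x = 0.03479; check Q = 1.204

[A]_eq = 0.1108 M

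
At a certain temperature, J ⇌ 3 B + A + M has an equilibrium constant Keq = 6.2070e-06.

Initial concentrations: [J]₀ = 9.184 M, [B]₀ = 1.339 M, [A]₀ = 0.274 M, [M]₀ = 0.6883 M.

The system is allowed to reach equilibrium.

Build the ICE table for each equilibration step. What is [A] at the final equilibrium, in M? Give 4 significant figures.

Q₀ = 0.0493 vs Keq = 6.2070e-06 ⇒ Q>K, reverse
Step 1:
                  J         B         A         M
  Initial     9.184     1.339     0.274    0.6883
  Change      0.273    -0.819    -0.273    -0.273
  Equil       9.457      0.52  0.001005    0.4153
  solve Keq expr → x = -0.273; check Q = 6.2070e-06

[A]_eq = 0.001005 M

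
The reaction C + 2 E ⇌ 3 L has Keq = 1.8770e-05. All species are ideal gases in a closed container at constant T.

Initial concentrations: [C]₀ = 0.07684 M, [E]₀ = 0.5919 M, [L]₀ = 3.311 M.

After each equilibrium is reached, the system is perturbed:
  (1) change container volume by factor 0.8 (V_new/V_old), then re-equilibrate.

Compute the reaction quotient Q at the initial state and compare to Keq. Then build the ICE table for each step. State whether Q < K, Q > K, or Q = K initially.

Q₀ = 1348 vs Keq = 1.8770e-05 ⇒ Q>K, reverse
Step 1:
                  C         E         L
  init      0.07684    0.5919     3.311
  Δ           1.085     2.171    -3.256
  eq          1.162     2.763   0.05501
  solve Keq expr → x = -1.085; check Q = 1.8770e-05
Then change container volume by factor 0.8 (V_new/V_old).
Step 2:
                  C         E         L
  init        1.453     3.453   0.06876
  Δ               0         0         0
  eq          1.453     3.453   0.06876
  solve Keq expr → x = 0; check Q = 1.8770e-05

Q₀ = 1348; Q > K (proceeds reverse)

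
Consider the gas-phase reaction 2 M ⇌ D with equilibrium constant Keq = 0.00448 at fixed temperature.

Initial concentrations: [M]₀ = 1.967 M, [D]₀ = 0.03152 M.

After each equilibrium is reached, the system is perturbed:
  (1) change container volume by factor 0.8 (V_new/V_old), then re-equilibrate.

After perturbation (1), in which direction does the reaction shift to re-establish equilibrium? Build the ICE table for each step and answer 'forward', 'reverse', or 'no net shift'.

Direction: forward

Q₀ = 0.008147 vs Keq = 0.00448 ⇒ Q>K, reverse
Step 1:
                  M         D
  init        1.967   0.03152
  Δ          0.0274   -0.0137
  eq          1.994   0.01782
  solve Keq expr → x = -0.0137; check Q = 0.00448
Then change container volume by factor 0.8 (V_new/V_old).
Step 2:
                  M         D
  init        2.493   0.02227
  Δ        -0.01066  0.005331
  eq          2.482   0.02761
  solve Keq expr → x = 0.005331; check Q = 0.00448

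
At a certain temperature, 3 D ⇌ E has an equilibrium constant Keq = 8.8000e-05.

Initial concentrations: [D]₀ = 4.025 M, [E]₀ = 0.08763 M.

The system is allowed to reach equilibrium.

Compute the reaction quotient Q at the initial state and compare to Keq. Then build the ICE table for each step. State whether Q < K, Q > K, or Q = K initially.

Q₀ = 0.001344 vs Keq = 8.8000e-05 ⇒ Q>K, reverse
Step 1:
                    D           E
  I             4.025     0.08763
  C            0.2424    -0.08079
  E             4.267    0.006839
  solve Keq expr → x = -0.08079; check Q = 8.8000e-05

Q₀ = 0.001344; Q > K (proceeds reverse)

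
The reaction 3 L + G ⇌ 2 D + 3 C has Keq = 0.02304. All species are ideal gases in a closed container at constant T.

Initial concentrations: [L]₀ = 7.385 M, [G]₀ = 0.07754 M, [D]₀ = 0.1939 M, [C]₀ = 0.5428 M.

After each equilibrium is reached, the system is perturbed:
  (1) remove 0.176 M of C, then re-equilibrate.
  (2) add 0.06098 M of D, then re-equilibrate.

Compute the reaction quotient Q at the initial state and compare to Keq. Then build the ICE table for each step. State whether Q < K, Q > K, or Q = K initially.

Q₀ = 1.9253e-04 vs Keq = 0.02304 ⇒ Q<K, forward
Step 1:
                    L           G           D           C
  I             7.385     0.07754      0.1939      0.5428
  C           -0.2151    -0.07171      0.1434      0.2151
  E              7.17    0.005833      0.3373      0.7579
  solve Keq expr → x = 0.07171; check Q = 0.02304
Then remove 0.176 M of C.
Step 2:
                    L           G           D           C
  I              7.17    0.005833      0.3373      0.5819
  C         -0.008885   -0.002962    0.005924    0.008885
  E             7.161    0.002872      0.3432      0.5908
  solve Keq expr → x = 0.002962; check Q = 0.02304
Then add 0.06098 M of D.
Step 3:
                    L           G           D           C
  I             7.161    0.002872      0.4042      0.5908
  C          0.003019    0.001006   -0.002013   -0.003019
  E             7.164    0.003878      0.4022      0.5878
  solve Keq expr → x = -0.001006; check Q = 0.02304

Q₀ = 1.9253e-04; Q < K (proceeds forward)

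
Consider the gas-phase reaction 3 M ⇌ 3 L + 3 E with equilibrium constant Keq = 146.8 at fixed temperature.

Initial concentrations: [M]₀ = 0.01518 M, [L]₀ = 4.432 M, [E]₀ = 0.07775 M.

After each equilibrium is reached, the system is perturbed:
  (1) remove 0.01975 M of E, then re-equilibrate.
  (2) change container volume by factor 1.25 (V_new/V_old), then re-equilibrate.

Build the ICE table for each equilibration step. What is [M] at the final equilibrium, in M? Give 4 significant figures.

[M]_eq = 0.02349 M

Q₀ = 1.1697e+04 vs Keq = 146.8 ⇒ Q>K, reverse
Step 1:
                    M           L           E
  I           0.01518       4.432     0.07775
  C           0.02711    -0.02711    -0.02711
  E           0.04229       4.405     0.05064
  solve Keq expr → x = -0.009036; check Q = 146.8
Then remove 0.01975 M of E.
Step 2:
                    M           L           E
  I           0.04229       4.405     0.03089
  C          -0.00895     0.00895     0.00895
  E           0.03334       4.414     0.03984
  solve Keq expr → x = 0.002983; check Q = 146.8
Then change container volume by factor 1.25 (V_new/V_old).
Step 3:
                    M           L           E
  I           0.02667       3.531     0.03187
  C         -0.003183    0.003183    0.003183
  E           0.02349       3.534     0.03506
  solve Keq expr → x = 0.001061; check Q = 146.8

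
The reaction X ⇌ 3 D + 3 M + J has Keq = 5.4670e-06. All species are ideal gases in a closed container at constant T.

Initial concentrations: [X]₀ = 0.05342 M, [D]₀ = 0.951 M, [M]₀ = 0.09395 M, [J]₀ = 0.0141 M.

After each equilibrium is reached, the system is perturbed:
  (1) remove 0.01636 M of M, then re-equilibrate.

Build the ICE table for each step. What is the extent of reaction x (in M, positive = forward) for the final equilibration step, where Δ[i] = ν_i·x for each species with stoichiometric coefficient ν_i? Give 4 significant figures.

x = 0.001799 M

Q₀ = 1.8826e-04 vs Keq = 5.4670e-06 ⇒ Q>K, reverse
Step 1:
                   X          D          M          J
  Initial    0.05342      0.951    0.09395     0.0141
  Change     0.01179   -0.03537   -0.03537   -0.01179
  Equil      0.06521     0.9156    0.05858    0.00231
  solve Keq expr → x = -0.01179; check Q = 5.4670e-06
Then remove 0.01636 M of M.
Step 2:
                   X          D          M          J
  Initial    0.06521     0.9156    0.04222    0.00231
  Change   -0.001799   0.005398   0.005398   0.001799
  Equil      0.06341      0.921    0.04762   0.004109
  solve Keq expr → x = 0.001799; check Q = 5.4670e-06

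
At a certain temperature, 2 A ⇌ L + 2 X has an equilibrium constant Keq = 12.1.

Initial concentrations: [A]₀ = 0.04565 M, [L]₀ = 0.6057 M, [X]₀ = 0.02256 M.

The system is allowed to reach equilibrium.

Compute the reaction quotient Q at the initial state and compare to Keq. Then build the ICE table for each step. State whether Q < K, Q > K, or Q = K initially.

Q₀ = 0.1479; Q < K (proceeds forward)

Q₀ = 0.1479 vs Keq = 12.1 ⇒ Q<K, forward
Step 1:
                   A          L          X
  Initial    0.04565     0.6057    0.02256
  Change    -0.03304    0.01652    0.03304
  Equil      0.01261     0.6222     0.0556
  solve Keq expr → x = 0.01652; check Q = 12.1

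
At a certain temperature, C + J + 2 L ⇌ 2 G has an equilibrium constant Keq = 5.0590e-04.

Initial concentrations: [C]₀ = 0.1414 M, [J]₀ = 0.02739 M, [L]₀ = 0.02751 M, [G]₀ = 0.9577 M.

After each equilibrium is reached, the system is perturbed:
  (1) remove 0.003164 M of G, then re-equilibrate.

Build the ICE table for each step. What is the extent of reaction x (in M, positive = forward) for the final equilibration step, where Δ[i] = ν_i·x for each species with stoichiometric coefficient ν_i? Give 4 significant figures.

x = 0.001546 M

Q₀ = 3.1292e+05 vs Keq = 5.0590e-04 ⇒ Q>K, reverse
Step 1:
                    C           J           L           G
  Initial      0.1414     0.02739     0.02751      0.9577
  Change       0.4728      0.4728      0.9456     -0.9456
  Equil        0.6142      0.5002      0.9731     0.01213
  solve Keq expr → x = -0.4728; check Q = 5.0590e-04
Then remove 0.003164 M of G.
Step 2:
                    C           J           L           G
  Initial      0.6142      0.5002      0.9731    0.008967
  Change    -0.001546   -0.001546   -0.003092    0.003092
  Equil        0.6126      0.4986        0.97     0.01206
  solve Keq expr → x = 0.001546; check Q = 5.0590e-04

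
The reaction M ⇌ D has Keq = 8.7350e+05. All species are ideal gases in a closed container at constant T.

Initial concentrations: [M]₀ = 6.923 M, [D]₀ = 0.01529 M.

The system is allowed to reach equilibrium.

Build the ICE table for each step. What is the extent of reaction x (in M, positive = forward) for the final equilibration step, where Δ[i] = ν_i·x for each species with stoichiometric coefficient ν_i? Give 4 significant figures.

x = 6.923 M

Q₀ = 0.002209 vs Keq = 8.7350e+05 ⇒ Q<K, forward
Step 1:
                    M           D
  init          6.923     0.01529
  Δ            -6.923       6.923
  eq       7.9431e-06       6.938
  solve Keq expr → x = 6.923; check Q = 8.7350e+05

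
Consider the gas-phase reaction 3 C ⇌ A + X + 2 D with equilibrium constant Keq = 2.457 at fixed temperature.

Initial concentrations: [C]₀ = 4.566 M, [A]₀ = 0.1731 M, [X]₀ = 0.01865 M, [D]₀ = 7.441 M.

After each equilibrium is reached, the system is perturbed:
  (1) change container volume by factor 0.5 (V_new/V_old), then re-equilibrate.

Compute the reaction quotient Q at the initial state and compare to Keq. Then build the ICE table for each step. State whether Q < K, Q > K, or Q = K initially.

Q₀ = 0.001878 vs Keq = 2.457 ⇒ Q<K, forward
Step 1:
                  C         A         X         D
  Initial     4.566    0.1731   0.01865     7.441
  Change      -1.97    0.6568    0.6568     1.314
  Equil       2.596    0.8299    0.6755     8.755
  solve Keq expr → x = 0.6568; check Q = 2.457
Then change container volume by factor 0.5 (V_new/V_old).
Step 2:
                  C         A         X         D
  Initial     5.191      1.66     1.351     17.51
  Change     0.6271    -0.209    -0.209   -0.4181
  Equil       5.818     1.451     1.142     17.09
  solve Keq expr → x = -0.209; check Q = 2.457

Q₀ = 0.001878; Q < K (proceeds forward)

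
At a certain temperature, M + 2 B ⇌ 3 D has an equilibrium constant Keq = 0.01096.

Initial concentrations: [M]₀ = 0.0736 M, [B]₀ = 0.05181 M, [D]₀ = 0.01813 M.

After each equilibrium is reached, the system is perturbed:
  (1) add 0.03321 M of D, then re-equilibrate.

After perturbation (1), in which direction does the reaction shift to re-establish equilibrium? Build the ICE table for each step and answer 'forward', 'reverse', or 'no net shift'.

Q₀ = 0.03016 vs Keq = 0.01096 ⇒ Q>K, reverse
Step 1:
                  M         B         D
  Initial    0.0736   0.05181   0.01813
  Change   0.001532  0.003063 -0.004595
  Equil     0.07513   0.05487   0.01353
  solve Keq expr → x = -0.001532; check Q = 0.01096
Then add 0.03321 M of D.
Step 2:
                  M         B         D
  Initial   0.07513   0.05487   0.04674
  Change   0.009818   0.01964  -0.02945
  Equil     0.08495   0.07451   0.01729
  solve Keq expr → x = -0.009818; check Q = 0.01096

Direction: reverse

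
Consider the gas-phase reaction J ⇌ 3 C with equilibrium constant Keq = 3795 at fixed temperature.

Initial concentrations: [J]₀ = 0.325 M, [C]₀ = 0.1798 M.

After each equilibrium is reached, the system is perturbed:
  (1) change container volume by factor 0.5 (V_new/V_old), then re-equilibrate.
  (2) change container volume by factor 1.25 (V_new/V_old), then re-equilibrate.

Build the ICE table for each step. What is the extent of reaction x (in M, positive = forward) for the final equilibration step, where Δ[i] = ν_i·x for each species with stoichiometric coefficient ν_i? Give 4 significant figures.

x = 9.1596e-04 M

Q₀ = 0.01788 vs Keq = 3795 ⇒ Q<K, forward
Step 1:
                  J         C
  init        0.325    0.1798
  Δ         -0.3246    0.9738
  eq      4.0452e-04     1.154
  solve Keq expr → x = 0.3246; check Q = 3795
Then change container volume by factor 0.5 (V_new/V_old).
Step 2:
                  J         C
  init    8.0904e-04     2.307
  Δ        0.002397 -0.007191
  eq       0.003206       2.3
  solve Keq expr → x = -0.002397; check Q = 3795
Then change container volume by factor 1.25 (V_new/V_old).
Step 3:
                  J         C
  init     0.002565      1.84
  Δ       -9.1596e-04  0.002748
  eq       0.001649     1.843
  solve Keq expr → x = 9.1596e-04; check Q = 3795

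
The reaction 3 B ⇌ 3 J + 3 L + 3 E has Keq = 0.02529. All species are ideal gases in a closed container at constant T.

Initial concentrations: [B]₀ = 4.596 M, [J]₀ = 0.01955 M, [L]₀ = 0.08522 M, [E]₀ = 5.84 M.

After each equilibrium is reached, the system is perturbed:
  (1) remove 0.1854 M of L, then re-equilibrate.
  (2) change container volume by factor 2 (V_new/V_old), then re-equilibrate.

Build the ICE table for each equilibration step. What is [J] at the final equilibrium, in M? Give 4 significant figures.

Q₀ = 9.4878e-09 vs Keq = 0.02529 ⇒ Q<K, forward
Step 1:
                  B         J         L         E
  init        4.596   0.01955   0.08522      5.84
  Δ         -0.3937    0.3937    0.3937    0.3937
  eq          4.202    0.4132    0.4789     6.234
  solve Keq expr → x = 0.1312; check Q = 0.02529
Then remove 0.1854 M of L.
Step 2:
                  B         J         L         E
  init        4.202    0.4132    0.2935     6.234
  Δ        -0.08783   0.08783   0.08783   0.08783
  eq          4.115     0.501    0.3813     6.321
  solve Keq expr → x = 0.02928; check Q = 0.02529
Then change container volume by factor 2 (V_new/V_old).
Step 3:
                  B         J         L         E
  init        2.057    0.2505    0.1907     3.161
  Δ         -0.1857    0.1857    0.1857    0.1857
  eq          1.872    0.4362    0.3763     3.346
  solve Keq expr → x = 0.0619; check Q = 0.02529

[J]_eq = 0.4362 M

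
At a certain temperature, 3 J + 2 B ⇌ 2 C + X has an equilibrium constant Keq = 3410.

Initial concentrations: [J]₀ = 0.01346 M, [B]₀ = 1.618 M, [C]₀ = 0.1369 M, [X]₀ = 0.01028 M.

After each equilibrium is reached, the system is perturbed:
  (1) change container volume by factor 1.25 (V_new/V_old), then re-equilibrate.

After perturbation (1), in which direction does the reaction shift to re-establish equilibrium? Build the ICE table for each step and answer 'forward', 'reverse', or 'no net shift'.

Direction: reverse

Q₀ = 30.18 vs Keq = 3410 ⇒ Q<K, forward
Step 1:
                   J          B          C          X
  init       0.01346      1.618     0.1369    0.01028
  Δ         -0.01029  -0.006857   0.006857   0.003428
  eq        0.003175      1.611     0.1438    0.01371
  solve Keq expr → x = 0.003428; check Q = 3410
Then change container volume by factor 1.25 (V_new/V_old).
Step 2:
                   J          B          C          X
  init       0.00254      1.289      0.115    0.01097
  Δ       3.9086e-04 2.6057e-04 -2.6057e-04 -1.3029e-04
  eq        0.002931      1.289     0.1147    0.01084
  solve Keq expr → x = -1.3029e-04; check Q = 3410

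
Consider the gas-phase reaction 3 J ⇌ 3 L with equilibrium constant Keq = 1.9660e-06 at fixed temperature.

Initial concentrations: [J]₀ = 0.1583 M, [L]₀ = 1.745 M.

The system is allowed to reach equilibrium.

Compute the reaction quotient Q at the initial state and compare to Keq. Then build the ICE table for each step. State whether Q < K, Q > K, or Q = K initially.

Q₀ = 1340; Q > K (proceeds reverse)

Q₀ = 1340 vs Keq = 1.9660e-06 ⇒ Q>K, reverse
Step 1:
                   J          L
  I           0.1583      1.745
  C            1.721     -1.721
  E             1.88    0.02355
  solve Keq expr → x = -0.5738; check Q = 1.9660e-06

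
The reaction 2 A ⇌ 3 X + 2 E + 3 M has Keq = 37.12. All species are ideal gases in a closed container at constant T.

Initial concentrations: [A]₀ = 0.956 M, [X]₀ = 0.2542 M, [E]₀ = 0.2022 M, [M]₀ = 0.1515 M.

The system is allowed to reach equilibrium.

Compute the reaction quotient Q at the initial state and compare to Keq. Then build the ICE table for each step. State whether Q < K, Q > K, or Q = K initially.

Q₀ = 2.5551e-06; Q < K (proceeds forward)

Q₀ = 2.5551e-06 vs Keq = 37.12 ⇒ Q<K, forward
Step 1:
                  A         X         E         M
  init        0.956    0.2542    0.2022    0.1515
  Δ         -0.6852     1.028    0.6852     1.028
  eq         0.2708     1.282    0.8874     1.179
  solve Keq expr → x = 0.3426; check Q = 37.12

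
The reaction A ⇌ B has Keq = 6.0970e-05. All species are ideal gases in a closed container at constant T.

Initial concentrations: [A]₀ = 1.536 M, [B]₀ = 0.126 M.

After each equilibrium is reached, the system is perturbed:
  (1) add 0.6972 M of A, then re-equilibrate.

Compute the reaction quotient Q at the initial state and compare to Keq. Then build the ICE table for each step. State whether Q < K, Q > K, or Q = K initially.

Q₀ = 0.08203; Q > K (proceeds reverse)

Q₀ = 0.08203 vs Keq = 6.0970e-05 ⇒ Q>K, reverse
Step 1:
                    A           B
  Initial       1.536       0.126
  Change       0.1259     -0.1259
  Equil         1.662  1.0133e-04
  solve Keq expr → x = -0.1259; check Q = 6.0970e-05
Then add 0.6972 M of A.
Step 2:
                    A           B
  Initial       2.359  1.0133e-04
  Change  -4.2506e-05  4.2506e-05
  Equil         2.359  1.4383e-04
  solve Keq expr → x = 4.2506e-05; check Q = 6.0970e-05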